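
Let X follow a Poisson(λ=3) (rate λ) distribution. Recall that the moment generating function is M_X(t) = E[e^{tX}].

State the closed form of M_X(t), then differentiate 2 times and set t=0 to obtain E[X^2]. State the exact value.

E[X^2] = D^2[M](0) = 12

M_X(t) = e^(3*e^(t) - 3)
D^2[M](t) = (9*e^(2*t)*e^(3*e^(t)) + 3*e^(t)*e^(3*e^(t)))*e^(-3)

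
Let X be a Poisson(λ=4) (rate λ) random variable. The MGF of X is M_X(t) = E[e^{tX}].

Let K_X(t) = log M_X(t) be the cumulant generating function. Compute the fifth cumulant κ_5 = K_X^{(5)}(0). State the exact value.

M_X(t) = e^(4*e^(t) - 4)
K_X(t) = log M_X(t) = 4*e^(t) - 4
D^5[K](t) = 4*e^(t)

κ_5 = D^5[K](0) = 4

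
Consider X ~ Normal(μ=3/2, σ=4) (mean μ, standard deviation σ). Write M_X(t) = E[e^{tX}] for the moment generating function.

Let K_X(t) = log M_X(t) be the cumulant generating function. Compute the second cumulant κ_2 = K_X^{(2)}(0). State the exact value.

κ_2 = K^(2)(0) = 16

M_X(t) = e^(8*t^2 + 3*t/2)
K_X(t) = log M_X(t) = 8*t^2 + 3*t/2
K^(2)(t) = 16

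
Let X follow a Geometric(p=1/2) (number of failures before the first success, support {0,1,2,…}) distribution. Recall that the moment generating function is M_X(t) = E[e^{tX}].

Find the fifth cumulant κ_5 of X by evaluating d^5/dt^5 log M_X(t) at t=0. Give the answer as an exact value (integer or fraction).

κ_5 = d^5K/dt^5 |_{t=0} = 150

M_X(t) = 1/(2*(1 - e^(t)/2))
K_X(t) = log M_X(t) = -log(1 - e^(t)/2) - log(2)
dK/dt = -e^(t)/(e^(t) - 2)
d^2K/dt^2 = 2*e^(t)/(e^(2*t) - 4*e^(t) + 4)
d^3K/dt^3 = (-2*e^(2*t) - 4*e^(t))/(e^(3*t) - 6*e^(2*t) + 12*e^(t) - 8)
d^4K/dt^4 = (2*e^(3*t) + 16*e^(2*t) + 8*e^(t))/(e^(4*t) - 8*e^(3*t) + 24*e^(2*t) - 32*e^(t) + 16)
d^5K/dt^5 = (-2*e^(4*t) - 44*e^(3*t) - 88*e^(2*t) - 16*e^(t))/(e^(5*t) - 10*e^(4*t) + 40*e^(3*t) - 80*e^(2*t) + 80*e^(t) - 32)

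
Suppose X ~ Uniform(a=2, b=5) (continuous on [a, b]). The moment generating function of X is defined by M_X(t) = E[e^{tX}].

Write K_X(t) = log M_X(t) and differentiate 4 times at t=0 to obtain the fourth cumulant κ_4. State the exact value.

κ_4 = K^(4)(0) = -27/40

M_X(t) = (e^(5*t) - e^(2*t))/(3*t)
K_X(t) = log M_X(t) = -log(t) + log(e^(5*t) - e^(2*t)) - log(3)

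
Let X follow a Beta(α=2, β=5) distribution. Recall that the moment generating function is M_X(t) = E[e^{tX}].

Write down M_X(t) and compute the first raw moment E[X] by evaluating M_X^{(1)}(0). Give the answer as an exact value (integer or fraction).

E[X] = M^(1)(0) = 2/7

M_X(t) = ₁F₁(2; 7; t)
M^(1)(t) = 2*₁F₁(3; 8; t)/7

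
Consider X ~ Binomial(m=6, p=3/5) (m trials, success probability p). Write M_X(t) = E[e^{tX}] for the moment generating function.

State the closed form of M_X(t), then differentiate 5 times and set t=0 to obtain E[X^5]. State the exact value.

E[X^5] = M^(5)(0) = 835092/625

M_X(t) = (3*e^(t)/5 + 2/5)^6
M^(5)(t) = 5668704*e^(6*t)/15625 + 2916*e^(5*t)/5 + 995328*e^(4*t)/3125 + 209952*e^(3*t)/3125 + 13824*e^(2*t)/3125 + 576*e^(t)/15625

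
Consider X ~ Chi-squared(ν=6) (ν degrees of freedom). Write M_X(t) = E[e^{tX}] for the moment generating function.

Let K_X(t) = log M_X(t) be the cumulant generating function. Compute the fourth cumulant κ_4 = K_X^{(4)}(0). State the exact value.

M_X(t) = (1 - 2*t)^(-3)
K_X(t) = log M_X(t) = -3*log(1 - 2*t)
D^4[K](t) = 288/(16*t^4 - 32*t^3 + 24*t^2 - 8*t + 1)

κ_4 = D^4[K](0) = 288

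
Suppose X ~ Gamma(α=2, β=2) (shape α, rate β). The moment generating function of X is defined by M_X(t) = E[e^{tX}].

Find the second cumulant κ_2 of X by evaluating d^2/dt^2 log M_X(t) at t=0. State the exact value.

κ_2 = d^2K/dt^2 |_{t=0} = 1/2

M_X(t) = 4/(2 - t)^2
K_X(t) = log M_X(t) = -2*log(2 - t) + 2*log(2)
dK/dt = -2/(t - 2)
d^2K/dt^2 = 2/(t^2 - 4*t + 4)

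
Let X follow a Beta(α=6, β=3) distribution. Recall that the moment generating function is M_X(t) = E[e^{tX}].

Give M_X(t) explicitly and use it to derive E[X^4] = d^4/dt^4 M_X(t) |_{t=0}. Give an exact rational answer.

E[X^4] = M^(4)(0) = 14/55

M_X(t) = ₁F₁(6; 9; t)
M^(4)(t) = 14*₁F₁(10; 13; t)/55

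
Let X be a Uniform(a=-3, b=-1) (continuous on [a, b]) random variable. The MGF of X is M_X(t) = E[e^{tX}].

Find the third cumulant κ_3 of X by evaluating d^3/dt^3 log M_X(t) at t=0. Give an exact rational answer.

κ_3 = K^(3)(0) = 0

M_X(t) = (e^(-t) - e^(-3*t))/(2*t)
K_X(t) = log M_X(t) = -log(t) + log(e^(-t) - e^(-3*t)) - log(2)
K^(3)(t) = (8*t^3*e^(4*t) + 8*t^3*e^(2*t) - 2*e^(6*t) + 6*e^(4*t) - 6*e^(2*t) + 2)/(t^3*e^(6*t) - 3*t^3*e^(4*t) + 3*t^3*e^(2*t) - t^3)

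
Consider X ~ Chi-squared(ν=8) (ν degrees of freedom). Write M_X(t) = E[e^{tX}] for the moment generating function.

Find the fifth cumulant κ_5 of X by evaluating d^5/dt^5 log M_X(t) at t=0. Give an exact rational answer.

M_X(t) = (1 - 2*t)^(-4)
K_X(t) = log M_X(t) = -4*log(1 - 2*t)
D^5[K](t) = -3072/(32*t^5 - 80*t^4 + 80*t^3 - 40*t^2 + 10*t - 1)

κ_5 = D^5[K](0) = 3072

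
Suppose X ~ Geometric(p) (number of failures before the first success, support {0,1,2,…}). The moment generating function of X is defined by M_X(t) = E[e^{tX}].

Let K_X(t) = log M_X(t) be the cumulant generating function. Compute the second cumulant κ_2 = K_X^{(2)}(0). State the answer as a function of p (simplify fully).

M_X(t) = p/(-(1 - p)*e^(t) + 1)
K_X(t) = log M_X(t) = log(p) - log(-(1 - p)*e^(t) + 1)
dK/dt = (-p*e^(t) + e^(t))/(p*e^(t) - e^(t) + 1)
d^2K/dt^2 = (-p*e^(t) + e^(t))/(p^2*e^(2*t) - 2*p*e^(2*t) + 2*p*e^(t) + e^(2*t) - 2*e^(t) + 1)

κ_2 = d^2K/dt^2 |_{t=0} = (1 - p)/p^2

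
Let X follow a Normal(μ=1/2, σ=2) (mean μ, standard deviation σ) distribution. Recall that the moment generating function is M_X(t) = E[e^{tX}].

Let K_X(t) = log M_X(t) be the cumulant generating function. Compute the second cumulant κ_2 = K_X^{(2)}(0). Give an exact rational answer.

M_X(t) = e^(2*t^2 + t/2)
K_X(t) = log M_X(t) = 2*t^2 + t/2
K′(t) = 4*t + 1/2
K′′(t) = 4

κ_2 = K′′(0) = 4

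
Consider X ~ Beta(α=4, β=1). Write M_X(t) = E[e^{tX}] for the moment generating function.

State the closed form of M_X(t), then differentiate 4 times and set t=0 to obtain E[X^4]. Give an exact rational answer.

M_X(t) = ₁F₁(4; 5; t)
D^4[M](t) = ₁F₁(8; 9; t)/2

E[X^4] = D^4[M](0) = 1/2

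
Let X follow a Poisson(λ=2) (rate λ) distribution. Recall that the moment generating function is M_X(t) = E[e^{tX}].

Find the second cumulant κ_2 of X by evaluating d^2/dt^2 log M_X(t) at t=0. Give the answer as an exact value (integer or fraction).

κ_2 = D^2[K](0) = 2

M_X(t) = e^(2*e^(t) - 2)
K_X(t) = log M_X(t) = 2*e^(t) - 2
D^2[K](t) = 2*e^(t)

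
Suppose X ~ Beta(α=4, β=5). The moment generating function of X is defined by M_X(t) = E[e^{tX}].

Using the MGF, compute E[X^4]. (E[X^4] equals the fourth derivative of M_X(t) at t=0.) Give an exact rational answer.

M_X(t) = ₁F₁(4; 9; t)
M^(4)(t) = 7*₁F₁(8; 13; t)/99

E[X^4] = M^(4)(0) = 7/99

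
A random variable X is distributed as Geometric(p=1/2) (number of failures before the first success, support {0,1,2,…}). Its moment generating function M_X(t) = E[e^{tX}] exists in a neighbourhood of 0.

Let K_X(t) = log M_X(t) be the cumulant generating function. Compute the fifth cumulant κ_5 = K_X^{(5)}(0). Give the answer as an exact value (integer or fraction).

M_X(t) = 1/(2*(1 - e^(t)/2))
K_X(t) = log M_X(t) = -log(1 - e^(t)/2) - log(2)
K′(t) = -e^(t)/(e^(t) - 2)
K′′(t) = 2*e^(t)/(e^(2*t) - 4*e^(t) + 4)
K′′′(t) = (-2*e^(2*t) - 4*e^(t))/(e^(3*t) - 6*e^(2*t) + 12*e^(t) - 8)
K′′′′(t) = (2*e^(3*t) + 16*e^(2*t) + 8*e^(t))/(e^(4*t) - 8*e^(3*t) + 24*e^(2*t) - 32*e^(t) + 16)
K′′′′′(t) = (-2*e^(4*t) - 44*e^(3*t) - 88*e^(2*t) - 16*e^(t))/(e^(5*t) - 10*e^(4*t) + 40*e^(3*t) - 80*e^(2*t) + 80*e^(t) - 32)

κ_5 = K′′′′′(0) = 150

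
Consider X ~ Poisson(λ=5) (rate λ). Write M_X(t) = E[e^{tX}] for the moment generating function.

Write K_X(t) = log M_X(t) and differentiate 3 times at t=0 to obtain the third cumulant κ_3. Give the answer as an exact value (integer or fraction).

κ_3 = d^3K/dt^3 |_{t=0} = 5

M_X(t) = e^(5*e^(t) - 5)
K_X(t) = log M_X(t) = 5*e^(t) - 5
dK/dt = 5*e^(t)
d^2K/dt^2 = 5*e^(t)
d^3K/dt^3 = 5*e^(t)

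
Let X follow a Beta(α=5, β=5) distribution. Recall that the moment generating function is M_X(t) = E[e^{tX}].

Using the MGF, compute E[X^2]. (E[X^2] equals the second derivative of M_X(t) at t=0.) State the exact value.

M_X(t) = ₁F₁(5; 10; t)
M′(t) = ₁F₁(6; 11; t)/2
M′′(t) = 3*₁F₁(7; 12; t)/11

E[X^2] = M′′(0) = 3/11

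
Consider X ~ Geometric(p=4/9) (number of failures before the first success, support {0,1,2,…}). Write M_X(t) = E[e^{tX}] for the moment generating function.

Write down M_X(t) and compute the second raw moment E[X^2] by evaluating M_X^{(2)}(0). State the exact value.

E[X^2] = d^2M/dt^2 |_{t=0} = 35/8

M_X(t) = 4/(9*(1 - 5*e^(t)/9))
dM/dt = 20*e^(t)/(25*e^(2*t) - 90*e^(t) + 81)
d^2M/dt^2 = (-100*e^(2*t) - 180*e^(t))/(125*e^(3*t) - 675*e^(2*t) + 1215*e^(t) - 729)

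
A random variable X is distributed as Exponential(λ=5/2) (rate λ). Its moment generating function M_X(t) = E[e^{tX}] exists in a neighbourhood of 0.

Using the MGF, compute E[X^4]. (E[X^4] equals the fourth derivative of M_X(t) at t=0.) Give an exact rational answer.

E[X^4] = M′′′′(0) = 384/625

M_X(t) = 5/(2*(5/2 - t))
M′(t) = 10/(4*t^2 - 20*t + 25)
M′′(t) = -40/(8*t^3 - 60*t^2 + 150*t - 125)
M′′′(t) = 240/(16*t^4 - 160*t^3 + 600*t^2 - 1000*t + 625)
M′′′′(t) = -1920/(32*t^5 - 400*t^4 + 2000*t^3 - 5000*t^2 + 6250*t - 3125)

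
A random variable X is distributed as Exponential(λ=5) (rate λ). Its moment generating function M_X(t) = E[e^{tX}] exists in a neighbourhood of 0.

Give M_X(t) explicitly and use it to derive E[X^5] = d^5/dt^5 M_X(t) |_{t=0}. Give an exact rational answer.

E[X^5] = d^5M/dt^5 |_{t=0} = 24/625

M_X(t) = 5/(5 - t)
dM/dt = 5/(t^2 - 10*t + 25)
d^2M/dt^2 = -10/(t^3 - 15*t^2 + 75*t - 125)
d^3M/dt^3 = 30/(t^4 - 20*t^3 + 150*t^2 - 500*t + 625)
d^4M/dt^4 = -120/(t^5 - 25*t^4 + 250*t^3 - 1250*t^2 + 3125*t - 3125)
d^5M/dt^5 = 600/(t^6 - 30*t^5 + 375*t^4 - 2500*t^3 + 9375*t^2 - 18750*t + 15625)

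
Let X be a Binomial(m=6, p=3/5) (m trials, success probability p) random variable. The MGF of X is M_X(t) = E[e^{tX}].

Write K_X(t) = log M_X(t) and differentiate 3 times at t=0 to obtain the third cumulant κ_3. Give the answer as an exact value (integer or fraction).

κ_3 = D^3[K](0) = -36/125

M_X(t) = (3*e^(t)/5 + 2/5)^6
K_X(t) = log M_X(t) = 6*log(3*e^(t)/5 + 2/5)
D^3[K](t) = (-108*e^(2*t) + 72*e^(t))/(27*e^(3*t) + 54*e^(2*t) + 36*e^(t) + 8)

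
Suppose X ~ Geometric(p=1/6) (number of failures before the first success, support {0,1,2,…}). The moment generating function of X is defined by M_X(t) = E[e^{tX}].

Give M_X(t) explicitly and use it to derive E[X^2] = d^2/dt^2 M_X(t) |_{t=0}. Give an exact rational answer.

M_X(t) = 1/(6*(1 - 5*e^(t)/6))
dM/dt = 5*e^(t)/(25*e^(2*t) - 60*e^(t) + 36)
d^2M/dt^2 = (-25*e^(2*t) - 30*e^(t))/(125*e^(3*t) - 450*e^(2*t) + 540*e^(t) - 216)

E[X^2] = d^2M/dt^2 |_{t=0} = 55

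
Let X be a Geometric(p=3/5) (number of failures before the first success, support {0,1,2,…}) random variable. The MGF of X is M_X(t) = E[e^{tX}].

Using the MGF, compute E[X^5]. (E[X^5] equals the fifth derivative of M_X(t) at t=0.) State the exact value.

M_X(t) = 3/(5*(1 - 2*e^(t)/5))
M′(t) = 6*e^(t)/(4*e^(2*t) - 20*e^(t) + 25)
M′′(t) = (-12*e^(2*t) - 30*e^(t))/(8*e^(3*t) - 60*e^(2*t) + 150*e^(t) - 125)
M′′′(t) = (24*e^(3*t) + 240*e^(2*t) + 150*e^(t))/(16*e^(4*t) - 160*e^(3*t) + 600*e^(2*t) - 1000*e^(t) + 625)
M′′′′(t) = (-48*e^(4*t) - 1320*e^(3*t) - 3300*e^(2*t) - 750*e^(t))/(32*e^(5*t) - 400*e^(4*t) + 2000*e^(3*t) - 5000*e^(2*t) + 6250*e^(t) - 3125)

E[X^5] = M′′′′′(0) = 9854/81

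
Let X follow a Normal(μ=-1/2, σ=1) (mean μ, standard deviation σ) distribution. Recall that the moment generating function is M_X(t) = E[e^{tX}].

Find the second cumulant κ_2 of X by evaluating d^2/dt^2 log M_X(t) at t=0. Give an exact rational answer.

κ_2 = D^2[K](0) = 1

M_X(t) = e^(t^2/2 - t/2)
K_X(t) = log M_X(t) = t^2/2 - t/2
D^2[K](t) = 1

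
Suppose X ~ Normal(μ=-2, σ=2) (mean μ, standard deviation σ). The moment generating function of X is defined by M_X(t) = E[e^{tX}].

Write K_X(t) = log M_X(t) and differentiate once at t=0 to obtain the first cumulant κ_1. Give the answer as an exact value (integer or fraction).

κ_1 = K′(0) = -2

M_X(t) = e^(2*t^2 - 2*t)
K_X(t) = log M_X(t) = 2*t^2 - 2*t
K′(t) = 4*t - 2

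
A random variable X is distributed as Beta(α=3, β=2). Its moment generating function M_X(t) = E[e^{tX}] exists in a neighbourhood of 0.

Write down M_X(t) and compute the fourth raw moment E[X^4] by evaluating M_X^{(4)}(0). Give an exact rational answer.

M_X(t) = ₁F₁(3; 5; t)
M′(t) = 3*₁F₁(4; 6; t)/5
M′′(t) = 2*₁F₁(5; 7; t)/5
M′′′(t) = 2*₁F₁(6; 8; t)/7
M′′′′(t) = 3*₁F₁(7; 9; t)/14

E[X^4] = M′′′′(0) = 3/14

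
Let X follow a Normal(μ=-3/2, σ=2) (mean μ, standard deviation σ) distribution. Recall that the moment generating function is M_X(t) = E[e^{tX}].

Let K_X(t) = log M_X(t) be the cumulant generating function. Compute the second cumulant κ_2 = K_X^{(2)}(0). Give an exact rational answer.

M_X(t) = e^(2*t^2 - 3*t/2)
K_X(t) = log M_X(t) = 2*t^2 - 3*t/2
K′(t) = 4*t - 3/2
K′′(t) = 4

κ_2 = K′′(0) = 4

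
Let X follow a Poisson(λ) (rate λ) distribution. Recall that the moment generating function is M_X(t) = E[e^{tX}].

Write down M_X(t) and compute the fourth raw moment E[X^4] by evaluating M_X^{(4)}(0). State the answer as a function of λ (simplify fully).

M_X(t) = e^(λ*(e^(t) - 1))
dM/dt = λ*e^(-λ)*e^(t)*e^(λ*e^(t))
d^2M/dt^2 = (λ^2*e^(2*t)*e^(λ*e^(t)) + λ*e^(t)*e^(λ*e^(t)))*e^(-λ)
d^3M/dt^3 = (λ^3*e^(3*t)*e^(λ*e^(t)) + 3*λ^2*e^(2*t)*e^(λ*e^(t)) + λ*e^(t)*e^(λ*e^(t)))*e^(-λ)
d^4M/dt^4 = (λ^4*e^(4*t)*e^(λ*e^(t)) + 6*λ^3*e^(3*t)*e^(λ*e^(t)) + 7*λ^2*e^(2*t)*e^(λ*e^(t)) + λ*e^(t)*e^(λ*e^(t)))*e^(-λ)

E[X^4] = d^4M/dt^4 |_{t=0} = λ*(λ^3 + 6*λ^2 + 7*λ + 1)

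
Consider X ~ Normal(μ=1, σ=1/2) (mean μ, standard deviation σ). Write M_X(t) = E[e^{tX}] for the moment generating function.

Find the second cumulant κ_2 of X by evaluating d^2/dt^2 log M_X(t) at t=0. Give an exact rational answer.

κ_2 = K′′(0) = 1/4

M_X(t) = e^(t^2/8 + t)
K_X(t) = log M_X(t) = t^2/8 + t
K′(t) = t/4 + 1
K′′(t) = 1/4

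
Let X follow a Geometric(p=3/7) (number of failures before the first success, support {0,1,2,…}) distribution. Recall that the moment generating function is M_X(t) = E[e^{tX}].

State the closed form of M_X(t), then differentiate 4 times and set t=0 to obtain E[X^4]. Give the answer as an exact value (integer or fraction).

E[X^4] = d^4M/dt^4 |_{t=0} = 5060/27

M_X(t) = 3/(7*(1 - 4*e^(t)/7))
dM/dt = 12*e^(t)/(16*e^(2*t) - 56*e^(t) + 49)
d^2M/dt^2 = (-48*e^(2*t) - 84*e^(t))/(64*e^(3*t) - 336*e^(2*t) + 588*e^(t) - 343)
d^3M/dt^3 = (192*e^(3*t) + 1344*e^(2*t) + 588*e^(t))/(256*e^(4*t) - 1792*e^(3*t) + 4704*e^(2*t) - 5488*e^(t) + 2401)
d^4M/dt^4 = (-768*e^(4*t) - 14784*e^(3*t) - 25872*e^(2*t) - 4116*e^(t))/(1024*e^(5*t) - 8960*e^(4*t) + 31360*e^(3*t) - 54880*e^(2*t) + 48020*e^(t) - 16807)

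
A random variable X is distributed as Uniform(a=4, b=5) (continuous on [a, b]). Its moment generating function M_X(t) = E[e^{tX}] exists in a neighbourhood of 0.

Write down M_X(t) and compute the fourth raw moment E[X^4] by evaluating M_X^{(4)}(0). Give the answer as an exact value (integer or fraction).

E[X^4] = d^4M/dt^4 |_{t=0} = 2101/5

M_X(t) = (e^(5*t) - e^(4*t))/t
dM/dt = (5*t*e^(5*t) - 4*t*e^(4*t) - e^(5*t) + e^(4*t))/t^2
d^2M/dt^2 = (25*t^2*e^(5*t) - 16*t^2*e^(4*t) - 10*t*e^(5*t) + 8*t*e^(4*t) + 2*e^(5*t) - 2*e^(4*t))/t^3
d^3M/dt^3 = (125*t^3*e^(5*t) - 64*t^3*e^(4*t) - 75*t^2*e^(5*t) + 48*t^2*e^(4*t) + 30*t*e^(5*t) - 24*t*e^(4*t) - 6*e^(5*t) + 6*e^(4*t))/t^4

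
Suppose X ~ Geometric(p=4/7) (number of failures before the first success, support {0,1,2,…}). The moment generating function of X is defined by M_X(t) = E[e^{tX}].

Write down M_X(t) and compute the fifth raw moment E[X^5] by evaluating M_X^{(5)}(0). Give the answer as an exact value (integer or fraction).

M_X(t) = 4/(7*(1 - 3*e^(t)/7))
dM/dt = 12*e^(t)/(9*e^(2*t) - 42*e^(t) + 49)
d^2M/dt^2 = (-36*e^(2*t) - 84*e^(t))/(27*e^(3*t) - 189*e^(2*t) + 441*e^(t) - 343)
d^3M/dt^3 = (108*e^(3*t) + 1008*e^(2*t) + 588*e^(t))/(81*e^(4*t) - 756*e^(3*t) + 2646*e^(2*t) - 4116*e^(t) + 2401)
d^4M/dt^4 = (-324*e^(4*t) - 8316*e^(3*t) - 19404*e^(2*t) - 4116*e^(t))/(243*e^(5*t) - 2835*e^(4*t) + 13230*e^(3*t) - 30870*e^(2*t) + 36015*e^(t) - 16807)

E[X^5] = d^5M/dt^5 |_{t=0} = 23721/128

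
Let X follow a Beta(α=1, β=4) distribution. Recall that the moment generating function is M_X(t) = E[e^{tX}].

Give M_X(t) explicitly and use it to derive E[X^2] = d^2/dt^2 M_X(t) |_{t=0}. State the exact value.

E[X^2] = D^2[M](0) = 1/15

M_X(t) = ₁F₁(1; 5; t)
D^2[M](t) = ₁F₁(3; 7; t)/15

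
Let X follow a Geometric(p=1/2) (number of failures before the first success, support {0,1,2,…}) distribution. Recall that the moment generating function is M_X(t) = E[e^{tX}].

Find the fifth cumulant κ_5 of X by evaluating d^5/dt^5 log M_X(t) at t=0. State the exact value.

M_X(t) = 1/(2*(1 - e^(t)/2))
K_X(t) = log M_X(t) = -log(1 - e^(t)/2) - log(2)
K′(t) = -e^(t)/(e^(t) - 2)
K′′(t) = 2*e^(t)/(e^(2*t) - 4*e^(t) + 4)
K′′′(t) = (-2*e^(2*t) - 4*e^(t))/(e^(3*t) - 6*e^(2*t) + 12*e^(t) - 8)
K′′′′(t) = (2*e^(3*t) + 16*e^(2*t) + 8*e^(t))/(e^(4*t) - 8*e^(3*t) + 24*e^(2*t) - 32*e^(t) + 16)
K′′′′′(t) = (-2*e^(4*t) - 44*e^(3*t) - 88*e^(2*t) - 16*e^(t))/(e^(5*t) - 10*e^(4*t) + 40*e^(3*t) - 80*e^(2*t) + 80*e^(t) - 32)

κ_5 = K′′′′′(0) = 150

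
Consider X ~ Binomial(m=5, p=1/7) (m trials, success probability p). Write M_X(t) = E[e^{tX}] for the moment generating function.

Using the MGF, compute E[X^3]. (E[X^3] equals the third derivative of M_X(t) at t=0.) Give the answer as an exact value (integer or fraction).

M_X(t) = (e^(t)/7 + 6/7)^5
D^3[M](t) = 125*e^(5*t)/16807 + 1920*e^(4*t)/16807 + 9720*e^(3*t)/16807 + 17280*e^(2*t)/16807 + 6480*e^(t)/16807

E[X^3] = D^3[M](0) = 725/343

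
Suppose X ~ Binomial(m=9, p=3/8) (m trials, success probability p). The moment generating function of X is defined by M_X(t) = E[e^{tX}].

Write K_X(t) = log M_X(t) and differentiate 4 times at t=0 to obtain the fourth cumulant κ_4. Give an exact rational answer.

κ_4 = D^4[K](0) = -1755/2048

M_X(t) = (3*e^(t)/8 + 5/8)^9
K_X(t) = log M_X(t) = 9*log(3*e^(t)/8 + 5/8)
D^4[K](t) = (1215*e^(3*t) - 8100*e^(2*t) + 3375*e^(t))/(81*e^(4*t) + 540*e^(3*t) + 1350*e^(2*t) + 1500*e^(t) + 625)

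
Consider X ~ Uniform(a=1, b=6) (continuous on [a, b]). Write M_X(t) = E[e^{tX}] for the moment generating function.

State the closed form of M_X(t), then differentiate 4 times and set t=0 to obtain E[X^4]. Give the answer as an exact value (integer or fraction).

E[X^4] = D^4[M](0) = 311

M_X(t) = (e^(6*t) - e^(t))/(5*t)
D^4[M](t) = (1296*t^4*e^(6*t) - t^4*e^(t) - 864*t^3*e^(6*t) + 4*t^3*e^(t) + 432*t^2*e^(6*t) - 12*t^2*e^(t) - 144*t*e^(6*t) + 24*t*e^(t) + 24*e^(6*t) - 24*e^(t))/(5*t^5)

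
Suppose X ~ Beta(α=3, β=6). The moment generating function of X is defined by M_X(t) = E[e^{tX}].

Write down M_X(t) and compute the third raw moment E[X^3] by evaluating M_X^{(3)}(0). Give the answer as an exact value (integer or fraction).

M_X(t) = ₁F₁(3; 9; t)
M′(t) = ₁F₁(4; 10; t)/3
M′′(t) = 2*₁F₁(5; 11; t)/15
M′′′(t) = 2*₁F₁(6; 12; t)/33

E[X^3] = M′′′(0) = 2/33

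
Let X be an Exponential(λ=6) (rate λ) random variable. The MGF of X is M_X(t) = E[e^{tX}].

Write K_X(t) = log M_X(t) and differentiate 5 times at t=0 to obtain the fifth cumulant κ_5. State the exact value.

M_X(t) = 6/(6 - t)
K_X(t) = log M_X(t) = -log(6 - t) + log(6)
dK/dt = -1/(t - 6)
d^2K/dt^2 = 1/(t^2 - 12*t + 36)
d^3K/dt^3 = -2/(t^3 - 18*t^2 + 108*t - 216)
d^4K/dt^4 = 6/(t^4 - 24*t^3 + 216*t^2 - 864*t + 1296)
d^5K/dt^5 = -24/(t^5 - 30*t^4 + 360*t^3 - 2160*t^2 + 6480*t - 7776)

κ_5 = d^5K/dt^5 |_{t=0} = 1/324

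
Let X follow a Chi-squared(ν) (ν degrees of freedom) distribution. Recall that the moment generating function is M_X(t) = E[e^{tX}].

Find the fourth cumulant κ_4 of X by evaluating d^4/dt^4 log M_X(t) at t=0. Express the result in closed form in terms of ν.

M_X(t) = (1 - 2*t)^(-ν/2)
K_X(t) = log M_X(t) = -ν*log(1 - 2*t)/2
K′(t) = -ν/(2*t - 1)
K′′(t) = 2*ν/(4*t^2 - 4*t + 1)
K′′′(t) = -8*ν/(8*t^3 - 12*t^2 + 6*t - 1)
K′′′′(t) = 48*ν/(16*t^4 - 32*t^3 + 24*t^2 - 8*t + 1)

κ_4 = K′′′′(0) = 48*ν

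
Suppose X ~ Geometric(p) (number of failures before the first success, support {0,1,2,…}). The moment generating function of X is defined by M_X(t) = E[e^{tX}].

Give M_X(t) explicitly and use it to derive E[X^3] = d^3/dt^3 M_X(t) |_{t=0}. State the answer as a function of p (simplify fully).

M_X(t) = p/(-(1 - p)*e^(t) + 1)

E[X^3] = M^(3)(0) = -1 + 7/p - 12/p^2 + 6/p^3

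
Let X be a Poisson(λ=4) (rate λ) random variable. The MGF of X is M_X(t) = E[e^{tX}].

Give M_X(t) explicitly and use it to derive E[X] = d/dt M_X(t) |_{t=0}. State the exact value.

M_X(t) = e^(4*e^(t) - 4)
M^(1)(t) = 4*e^(-4)*e^(t)*e^(4*e^(t))

E[X] = M^(1)(0) = 4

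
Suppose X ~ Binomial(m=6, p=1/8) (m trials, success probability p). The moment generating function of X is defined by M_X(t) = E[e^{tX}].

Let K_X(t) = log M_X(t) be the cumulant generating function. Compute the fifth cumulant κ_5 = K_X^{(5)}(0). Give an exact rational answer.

κ_5 = K′′′′′(0) = -315/2048

M_X(t) = (e^(t)/8 + 7/8)^6
K_X(t) = log M_X(t) = 6*log(e^(t)/8 + 7/8)
K′(t) = 6*e^(t)/(e^(t) + 7)
K′′(t) = 42*e^(t)/(e^(2*t) + 14*e^(t) + 49)
K′′′(t) = (-42*e^(2*t) + 294*e^(t))/(e^(3*t) + 21*e^(2*t) + 147*e^(t) + 343)
K′′′′(t) = (42*e^(3*t) - 1176*e^(2*t) + 2058*e^(t))/(e^(4*t) + 28*e^(3*t) + 294*e^(2*t) + 1372*e^(t) + 2401)
K′′′′′(t) = (-42*e^(4*t) + 3234*e^(3*t) - 22638*e^(2*t) + 14406*e^(t))/(e^(5*t) + 35*e^(4*t) + 490*e^(3*t) + 3430*e^(2*t) + 12005*e^(t) + 16807)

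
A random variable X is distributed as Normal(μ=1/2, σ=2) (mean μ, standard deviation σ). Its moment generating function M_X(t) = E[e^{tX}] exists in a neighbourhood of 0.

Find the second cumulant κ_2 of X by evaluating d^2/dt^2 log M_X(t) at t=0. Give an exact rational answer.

κ_2 = d^2K/dt^2 |_{t=0} = 4

M_X(t) = e^(2*t^2 + t/2)
K_X(t) = log M_X(t) = 2*t^2 + t/2
dK/dt = 4*t + 1/2
d^2K/dt^2 = 4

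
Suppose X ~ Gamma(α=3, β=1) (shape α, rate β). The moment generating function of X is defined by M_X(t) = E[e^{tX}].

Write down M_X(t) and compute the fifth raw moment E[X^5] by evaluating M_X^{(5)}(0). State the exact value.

E[X^5] = M^(5)(0) = 2520

M_X(t) = (1 - t)^(-3)
M^(5)(t) = 2520/(t^8 - 8*t^7 + 28*t^6 - 56*t^5 + 70*t^4 - 56*t^3 + 28*t^2 - 8*t + 1)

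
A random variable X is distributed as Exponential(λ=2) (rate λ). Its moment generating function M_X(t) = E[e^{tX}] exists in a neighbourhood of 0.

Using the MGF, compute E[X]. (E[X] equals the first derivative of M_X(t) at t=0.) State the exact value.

E[X] = M^(1)(0) = 1/2

M_X(t) = 2/(2 - t)
M^(1)(t) = 2/(t^2 - 4*t + 4)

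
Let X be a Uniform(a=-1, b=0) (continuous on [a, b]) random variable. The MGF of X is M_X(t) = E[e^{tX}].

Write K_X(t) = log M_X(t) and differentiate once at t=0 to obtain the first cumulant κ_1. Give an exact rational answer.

κ_1 = dK/dt |_{t=0} = -1/2

M_X(t) = (1 - e^(-t))/t
K_X(t) = log M_X(t) = -log(t) + log(1 - e^(-t))
dK/dt = (t - e^(t) + 1)/(t*e^(t) - t)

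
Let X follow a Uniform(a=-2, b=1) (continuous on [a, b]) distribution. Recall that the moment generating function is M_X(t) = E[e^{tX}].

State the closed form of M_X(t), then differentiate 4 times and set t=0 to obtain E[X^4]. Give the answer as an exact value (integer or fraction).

M_X(t) = (e^(t) - e^(-2*t))/(3*t)
dM/dt = (t*e^(3*t) + 2*t - e^(3*t) + 1)*e^(-2*t)/(3*t^2)
d^2M/dt^2 = (t^2*e^(3*t) - 4*t^2 - 2*t*e^(3*t) - 4*t + 2*e^(3*t) - 2)*e^(-2*t)/(3*t^3)
d^3M/dt^3 = (t^3*e^(3*t) + 8*t^3 - 3*t^2*e^(3*t) + 12*t^2 + 6*t*e^(3*t) + 12*t - 6*e^(3*t) + 6)*e^(-2*t)/(3*t^4)
d^4M/dt^4 = (t^4*e^(3*t) - 16*t^4 - 4*t^3*e^(3*t) - 32*t^3 + 12*t^2*e^(3*t) - 48*t^2 - 24*t*e^(3*t) - 48*t + 24*e^(3*t) - 24)*e^(-2*t)/(3*t^5)

E[X^4] = d^4M/dt^4 |_{t=0} = 11/5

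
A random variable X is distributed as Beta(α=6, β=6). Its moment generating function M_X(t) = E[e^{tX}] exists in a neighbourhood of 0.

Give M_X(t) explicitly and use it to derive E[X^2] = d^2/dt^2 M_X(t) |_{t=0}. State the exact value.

M_X(t) = ₁F₁(6; 12; t)
dM/dt = ₁F₁(7; 13; t)/2
d^2M/dt^2 = 7*₁F₁(8; 14; t)/26

E[X^2] = d^2M/dt^2 |_{t=0} = 7/26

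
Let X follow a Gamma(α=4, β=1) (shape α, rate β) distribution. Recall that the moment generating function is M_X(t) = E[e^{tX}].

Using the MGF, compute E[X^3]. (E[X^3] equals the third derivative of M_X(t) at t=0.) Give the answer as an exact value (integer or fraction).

E[X^3] = d^3M/dt^3 |_{t=0} = 120

M_X(t) = (1 - t)^(-4)
dM/dt = -4/(t^5 - 5*t^4 + 10*t^3 - 10*t^2 + 5*t - 1)
d^2M/dt^2 = 20/(t^6 - 6*t^5 + 15*t^4 - 20*t^3 + 15*t^2 - 6*t + 1)
d^3M/dt^3 = -120/(t^7 - 7*t^6 + 21*t^5 - 35*t^4 + 35*t^3 - 21*t^2 + 7*t - 1)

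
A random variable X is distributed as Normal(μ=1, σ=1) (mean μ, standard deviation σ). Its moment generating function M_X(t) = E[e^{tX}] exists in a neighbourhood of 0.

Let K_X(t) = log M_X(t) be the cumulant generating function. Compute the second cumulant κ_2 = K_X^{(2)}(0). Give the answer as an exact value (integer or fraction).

κ_2 = d^2K/dt^2 |_{t=0} = 1

M_X(t) = e^(t^2/2 + t)
K_X(t) = log M_X(t) = t^2/2 + t
dK/dt = t + 1
d^2K/dt^2 = 1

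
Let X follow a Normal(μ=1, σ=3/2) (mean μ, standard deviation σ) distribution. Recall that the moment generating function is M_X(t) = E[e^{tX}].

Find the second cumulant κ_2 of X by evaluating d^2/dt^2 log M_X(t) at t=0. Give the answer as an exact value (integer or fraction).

κ_2 = d^2K/dt^2 |_{t=0} = 9/4

M_X(t) = e^(9*t^2/8 + t)
K_X(t) = log M_X(t) = 9*t^2/8 + t
dK/dt = 9*t/4 + 1
d^2K/dt^2 = 9/4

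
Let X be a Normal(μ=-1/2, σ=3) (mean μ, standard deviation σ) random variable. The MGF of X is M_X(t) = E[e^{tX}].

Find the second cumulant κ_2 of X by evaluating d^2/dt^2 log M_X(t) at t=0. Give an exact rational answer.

κ_2 = D^2[K](0) = 9

M_X(t) = e^(9*t^2/2 - t/2)
K_X(t) = log M_X(t) = 9*t^2/2 - t/2
D^2[K](t) = 9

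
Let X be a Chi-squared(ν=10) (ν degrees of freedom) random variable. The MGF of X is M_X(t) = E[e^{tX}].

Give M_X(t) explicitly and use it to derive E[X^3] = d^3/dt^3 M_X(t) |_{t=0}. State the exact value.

E[X^3] = M′′′(0) = 1680

M_X(t) = (1 - 2*t)^(-5)
M′(t) = 10/(64*t^6 - 192*t^5 + 240*t^4 - 160*t^3 + 60*t^2 - 12*t + 1)
M′′(t) = -120/(128*t^7 - 448*t^6 + 672*t^5 - 560*t^4 + 280*t^3 - 84*t^2 + 14*t - 1)
M′′′(t) = 1680/(256*t^8 - 1024*t^7 + 1792*t^6 - 1792*t^5 + 1120*t^4 - 448*t^3 + 112*t^2 - 16*t + 1)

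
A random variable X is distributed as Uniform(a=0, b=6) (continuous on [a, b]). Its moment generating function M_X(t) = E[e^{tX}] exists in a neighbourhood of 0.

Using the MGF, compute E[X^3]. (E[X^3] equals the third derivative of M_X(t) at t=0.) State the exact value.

E[X^3] = d^3M/dt^3 |_{t=0} = 54

M_X(t) = (e^(6*t) - 1)/(6*t)
dM/dt = (6*t*e^(6*t) - e^(6*t) + 1)/(6*t^2)
d^2M/dt^2 = (18*t^2*e^(6*t) - 6*t*e^(6*t) + e^(6*t) - 1)/(3*t^3)
d^3M/dt^3 = (36*t^3*e^(6*t) - 18*t^2*e^(6*t) + 6*t*e^(6*t) - e^(6*t) + 1)/t^4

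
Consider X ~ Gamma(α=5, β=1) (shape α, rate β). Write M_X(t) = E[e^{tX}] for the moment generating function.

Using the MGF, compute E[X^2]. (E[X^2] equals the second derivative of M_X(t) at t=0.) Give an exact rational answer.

E[X^2] = M′′(0) = 30

M_X(t) = (1 - t)^(-5)
M′(t) = 5/(t^6 - 6*t^5 + 15*t^4 - 20*t^3 + 15*t^2 - 6*t + 1)
M′′(t) = -30/(t^7 - 7*t^6 + 21*t^5 - 35*t^4 + 35*t^3 - 21*t^2 + 7*t - 1)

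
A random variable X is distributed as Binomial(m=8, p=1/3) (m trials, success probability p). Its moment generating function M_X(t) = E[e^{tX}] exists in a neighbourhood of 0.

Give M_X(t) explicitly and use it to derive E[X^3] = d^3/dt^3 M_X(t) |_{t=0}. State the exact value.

M_X(t) = (e^(t)/3 + 2/3)^8
dM/dt = 8*e^(8*t)/6561 + 112*e^(7*t)/6561 + 224*e^(6*t)/2187 + 2240*e^(5*t)/6561 + 4480*e^(4*t)/6561 + 1792*e^(3*t)/2187 + 3584*e^(2*t)/6561 + 1024*e^(t)/6561
d^2M/dt^2 = 64*e^(8*t)/6561 + 784*e^(7*t)/6561 + 448*e^(6*t)/729 + 11200*e^(5*t)/6561 + 17920*e^(4*t)/6561 + 1792*e^(3*t)/729 + 7168*e^(2*t)/6561 + 1024*e^(t)/6561
d^3M/dt^3 = 512*e^(8*t)/6561 + 5488*e^(7*t)/6561 + 896*e^(6*t)/243 + 56000*e^(5*t)/6561 + 71680*e^(4*t)/6561 + 1792*e^(3*t)/243 + 14336*e^(2*t)/6561 + 1024*e^(t)/6561

E[X^3] = d^3M/dt^3 |_{t=0} = 304/9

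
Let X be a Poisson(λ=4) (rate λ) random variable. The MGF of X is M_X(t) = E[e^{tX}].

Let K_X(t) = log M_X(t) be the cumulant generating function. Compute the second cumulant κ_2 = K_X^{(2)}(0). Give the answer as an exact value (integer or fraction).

M_X(t) = e^(4*e^(t) - 4)
K_X(t) = log M_X(t) = 4*e^(t) - 4
K^(2)(t) = 4*e^(t)

κ_2 = K^(2)(0) = 4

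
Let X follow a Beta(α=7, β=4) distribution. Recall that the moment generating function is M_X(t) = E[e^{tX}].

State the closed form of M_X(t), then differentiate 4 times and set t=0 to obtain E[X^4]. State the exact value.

M_X(t) = ₁F₁(7; 11; t)
M′(t) = 7*₁F₁(8; 12; t)/11
M′′(t) = 14*₁F₁(9; 13; t)/33
M′′′(t) = 42*₁F₁(10; 14; t)/143
M′′′′(t) = 30*₁F₁(11; 15; t)/143

E[X^4] = M′′′′(0) = 30/143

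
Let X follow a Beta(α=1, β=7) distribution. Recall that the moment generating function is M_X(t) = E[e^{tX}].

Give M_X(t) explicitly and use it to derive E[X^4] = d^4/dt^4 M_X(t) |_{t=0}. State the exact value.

M_X(t) = ₁F₁(1; 8; t)
D^4[M](t) = ₁F₁(5; 12; t)/330

E[X^4] = D^4[M](0) = 1/330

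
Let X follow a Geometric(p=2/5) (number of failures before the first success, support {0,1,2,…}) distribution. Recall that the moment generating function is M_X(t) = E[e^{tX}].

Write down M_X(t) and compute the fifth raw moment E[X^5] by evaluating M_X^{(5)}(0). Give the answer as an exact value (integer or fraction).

E[X^5] = M^(5)(0) = 5403/2

M_X(t) = 2/(5*(1 - 3*e^(t)/5))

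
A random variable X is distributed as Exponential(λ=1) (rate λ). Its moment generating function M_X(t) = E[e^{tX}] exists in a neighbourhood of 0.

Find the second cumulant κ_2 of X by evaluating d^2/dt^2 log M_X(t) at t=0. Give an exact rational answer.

M_X(t) = 1/(1 - t)
K_X(t) = log M_X(t) = -log(1 - t)
dK/dt = -1/(t - 1)
d^2K/dt^2 = 1/(t^2 - 2*t + 1)

κ_2 = d^2K/dt^2 |_{t=0} = 1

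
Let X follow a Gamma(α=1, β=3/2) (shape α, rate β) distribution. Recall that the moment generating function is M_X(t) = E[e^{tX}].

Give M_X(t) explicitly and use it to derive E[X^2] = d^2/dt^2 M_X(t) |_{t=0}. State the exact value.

M_X(t) = 3/(2*(3/2 - t))
D^2[M](t) = -24/(8*t^3 - 36*t^2 + 54*t - 27)

E[X^2] = D^2[M](0) = 8/9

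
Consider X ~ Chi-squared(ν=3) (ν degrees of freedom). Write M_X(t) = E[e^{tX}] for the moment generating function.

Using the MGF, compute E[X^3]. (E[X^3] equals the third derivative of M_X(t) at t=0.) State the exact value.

E[X^3] = M^(3)(0) = 105

M_X(t) = (1 - 2*t)^(-3/2)
M^(3)(t) = 105/(16*t^4*√(1 - 2*t) - 32*t^3*√(1 - 2*t) + 24*t^2*√(1 - 2*t) - 8*t*√(1 - 2*t) + √(1 - 2*t))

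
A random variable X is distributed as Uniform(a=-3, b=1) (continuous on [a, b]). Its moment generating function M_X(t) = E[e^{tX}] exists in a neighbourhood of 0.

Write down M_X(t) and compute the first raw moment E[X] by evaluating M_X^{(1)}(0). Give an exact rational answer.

M_X(t) = (e^(t) - e^(-3*t))/(4*t)
dM/dt = (t*e^(4*t) + 3*t - e^(4*t) + 1)*e^(-3*t)/(4*t^2)

E[X] = dM/dt |_{t=0} = -1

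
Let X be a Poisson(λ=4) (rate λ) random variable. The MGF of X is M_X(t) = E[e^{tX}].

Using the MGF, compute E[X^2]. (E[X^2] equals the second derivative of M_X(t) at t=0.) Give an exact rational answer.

E[X^2] = M^(2)(0) = 20

M_X(t) = e^(4*e^(t) - 4)
M^(2)(t) = (16*e^(2*t)*e^(4*e^(t)) + 4*e^(t)*e^(4*e^(t)))*e^(-4)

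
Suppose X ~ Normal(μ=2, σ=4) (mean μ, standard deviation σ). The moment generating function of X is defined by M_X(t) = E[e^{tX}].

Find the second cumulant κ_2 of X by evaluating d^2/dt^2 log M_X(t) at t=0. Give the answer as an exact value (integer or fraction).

κ_2 = D^2[K](0) = 16

M_X(t) = e^(8*t^2 + 2*t)
K_X(t) = log M_X(t) = 8*t^2 + 2*t
D^2[K](t) = 16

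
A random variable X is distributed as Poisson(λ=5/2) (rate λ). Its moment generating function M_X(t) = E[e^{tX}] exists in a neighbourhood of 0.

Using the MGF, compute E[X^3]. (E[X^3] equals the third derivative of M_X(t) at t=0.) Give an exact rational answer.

M_X(t) = e^(5*e^(t)/2 - 5/2)
M^(3)(t) = (125*e^(3*t)*e^(5*e^(t)/2) + 150*e^(2*t)*e^(5*e^(t)/2) + 20*e^(t)*e^(5*e^(t)/2))*e^(-5/2)/8

E[X^3] = M^(3)(0) = 295/8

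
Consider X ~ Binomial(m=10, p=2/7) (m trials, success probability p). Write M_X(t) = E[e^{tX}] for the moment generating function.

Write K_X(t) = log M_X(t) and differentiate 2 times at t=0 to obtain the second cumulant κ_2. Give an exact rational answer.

κ_2 = D^2[K](0) = 100/49

M_X(t) = (2*e^(t)/7 + 5/7)^10
K_X(t) = log M_X(t) = 10*log(2*e^(t)/7 + 5/7)
D^2[K](t) = 100*e^(t)/(4*e^(2*t) + 20*e^(t) + 25)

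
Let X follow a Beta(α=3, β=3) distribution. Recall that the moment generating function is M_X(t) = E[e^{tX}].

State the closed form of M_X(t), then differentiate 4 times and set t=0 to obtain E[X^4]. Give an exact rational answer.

E[X^4] = M^(4)(0) = 5/42

M_X(t) = ₁F₁(3; 6; t)
M^(4)(t) = 5*₁F₁(7; 10; t)/42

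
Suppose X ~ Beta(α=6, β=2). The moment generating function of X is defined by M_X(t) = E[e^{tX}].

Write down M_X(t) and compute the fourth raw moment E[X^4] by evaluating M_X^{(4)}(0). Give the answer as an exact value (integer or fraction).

E[X^4] = M^(4)(0) = 21/55

M_X(t) = ₁F₁(6; 8; t)
M^(4)(t) = 21*₁F₁(10; 12; t)/55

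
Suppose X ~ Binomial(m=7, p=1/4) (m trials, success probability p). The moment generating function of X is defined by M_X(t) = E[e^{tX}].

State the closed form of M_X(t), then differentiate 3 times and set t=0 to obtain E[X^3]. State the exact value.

E[X^3] = M′′′(0) = 413/32

M_X(t) = (e^(t)/4 + 3/4)^7
M′(t) = 7*e^(7*t)/16384 + 63*e^(6*t)/8192 + 945*e^(5*t)/16384 + 945*e^(4*t)/4096 + 8505*e^(3*t)/16384 + 5103*e^(2*t)/8192 + 5103*e^(t)/16384
M′′(t) = 49*e^(7*t)/16384 + 189*e^(6*t)/4096 + 4725*e^(5*t)/16384 + 945*e^(4*t)/1024 + 25515*e^(3*t)/16384 + 5103*e^(2*t)/4096 + 5103*e^(t)/16384
M′′′(t) = 343*e^(7*t)/16384 + 567*e^(6*t)/2048 + 23625*e^(5*t)/16384 + 945*e^(4*t)/256 + 76545*e^(3*t)/16384 + 5103*e^(2*t)/2048 + 5103*e^(t)/16384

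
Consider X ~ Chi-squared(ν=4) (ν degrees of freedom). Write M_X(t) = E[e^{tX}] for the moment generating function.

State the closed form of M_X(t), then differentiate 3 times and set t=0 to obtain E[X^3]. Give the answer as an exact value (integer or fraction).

M_X(t) = (1 - 2*t)^(-2)
dM/dt = -4/(8*t^3 - 12*t^2 + 6*t - 1)
d^2M/dt^2 = 24/(16*t^4 - 32*t^3 + 24*t^2 - 8*t + 1)
d^3M/dt^3 = -192/(32*t^5 - 80*t^4 + 80*t^3 - 40*t^2 + 10*t - 1)

E[X^3] = d^3M/dt^3 |_{t=0} = 192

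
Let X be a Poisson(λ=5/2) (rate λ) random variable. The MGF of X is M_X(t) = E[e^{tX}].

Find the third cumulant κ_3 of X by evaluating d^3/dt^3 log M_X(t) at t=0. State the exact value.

κ_3 = K′′′(0) = 5/2

M_X(t) = e^(5*e^(t)/2 - 5/2)
K_X(t) = log M_X(t) = 5*e^(t)/2 - 5/2
K′(t) = 5*e^(t)/2
K′′(t) = 5*e^(t)/2
K′′′(t) = 5*e^(t)/2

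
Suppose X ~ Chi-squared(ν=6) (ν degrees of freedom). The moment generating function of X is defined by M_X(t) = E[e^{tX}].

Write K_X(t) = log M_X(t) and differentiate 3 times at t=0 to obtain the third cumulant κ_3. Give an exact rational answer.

M_X(t) = (1 - 2*t)^(-3)
K_X(t) = log M_X(t) = -3*log(1 - 2*t)
D^3[K](t) = -48/(8*t^3 - 12*t^2 + 6*t - 1)

κ_3 = D^3[K](0) = 48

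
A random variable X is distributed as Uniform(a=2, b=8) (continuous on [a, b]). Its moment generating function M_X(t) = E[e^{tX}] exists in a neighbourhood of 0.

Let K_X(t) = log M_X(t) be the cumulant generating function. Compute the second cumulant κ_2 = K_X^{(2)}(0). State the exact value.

κ_2 = D^2[K](0) = 3

M_X(t) = (e^(8*t) - e^(2*t))/(6*t)
K_X(t) = log M_X(t) = -log(t) + log(e^(8*t) - e^(2*t)) - log(6)
D^2[K](t) = (-36*t^2*e^(6*t) + e^(12*t) - 2*e^(6*t) + 1)/(t^2*e^(12*t) - 2*t^2*e^(6*t) + t^2)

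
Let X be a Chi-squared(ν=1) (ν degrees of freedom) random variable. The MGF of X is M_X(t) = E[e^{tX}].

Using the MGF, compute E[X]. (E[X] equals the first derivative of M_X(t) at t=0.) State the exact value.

E[X] = M^(1)(0) = 1

M_X(t) = 1/√(1 - 2*t)
M^(1)(t) = -1/(2*t*√(1 - 2*t) - √(1 - 2*t))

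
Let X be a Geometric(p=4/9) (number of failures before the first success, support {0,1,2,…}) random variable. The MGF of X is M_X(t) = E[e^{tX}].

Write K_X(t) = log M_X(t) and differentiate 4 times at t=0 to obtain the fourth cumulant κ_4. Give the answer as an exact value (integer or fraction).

κ_4 = D^4[K](0) = 6435/128

M_X(t) = 4/(9*(1 - 5*e^(t)/9))
K_X(t) = log M_X(t) = -log(1 - 5*e^(t)/9) - 2*log(3) + 2*log(2)
D^4[K](t) = (1125*e^(3*t) + 8100*e^(2*t) + 3645*e^(t))/(625*e^(4*t) - 4500*e^(3*t) + 12150*e^(2*t) - 14580*e^(t) + 6561)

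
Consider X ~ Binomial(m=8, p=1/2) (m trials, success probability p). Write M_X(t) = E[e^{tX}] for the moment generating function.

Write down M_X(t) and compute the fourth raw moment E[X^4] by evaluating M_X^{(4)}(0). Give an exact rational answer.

M_X(t) = (e^(t)/2 + 1/2)^8
D^4[M](t) = 16*e^(8*t) + 2401*e^(7*t)/32 + 567*e^(6*t)/4 + 4375*e^(5*t)/32 + 70*e^(4*t) + 567*e^(3*t)/32 + 7*e^(2*t)/4 + e^(t)/32

E[X^4] = D^4[M](0) = 459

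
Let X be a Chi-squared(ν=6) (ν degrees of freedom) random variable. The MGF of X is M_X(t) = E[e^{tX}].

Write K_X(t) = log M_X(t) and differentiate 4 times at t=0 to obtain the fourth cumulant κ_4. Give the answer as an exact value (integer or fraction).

κ_4 = d^4K/dt^4 |_{t=0} = 288

M_X(t) = (1 - 2*t)^(-3)
K_X(t) = log M_X(t) = -3*log(1 - 2*t)
dK/dt = -6/(2*t - 1)
d^2K/dt^2 = 12/(4*t^2 - 4*t + 1)
d^3K/dt^3 = -48/(8*t^3 - 12*t^2 + 6*t - 1)
d^4K/dt^4 = 288/(16*t^4 - 32*t^3 + 24*t^2 - 8*t + 1)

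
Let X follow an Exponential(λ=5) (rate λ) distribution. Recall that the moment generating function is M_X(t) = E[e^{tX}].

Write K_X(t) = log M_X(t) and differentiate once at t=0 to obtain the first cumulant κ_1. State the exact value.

M_X(t) = 5/(5 - t)
K_X(t) = log M_X(t) = -log(5 - t) + log(5)
D[K](t) = -1/(t - 5)

κ_1 = D[K](0) = 1/5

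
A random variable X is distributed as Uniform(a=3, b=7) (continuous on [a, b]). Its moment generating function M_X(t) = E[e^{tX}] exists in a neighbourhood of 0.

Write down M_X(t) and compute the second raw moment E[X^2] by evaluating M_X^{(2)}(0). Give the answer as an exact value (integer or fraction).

E[X^2] = D^2[M](0) = 79/3

M_X(t) = (e^(7*t) - e^(3*t))/(4*t)
D^2[M](t) = (49*t^2*e^(7*t) - 9*t^2*e^(3*t) - 14*t*e^(7*t) + 6*t*e^(3*t) + 2*e^(7*t) - 2*e^(3*t))/(4*t^3)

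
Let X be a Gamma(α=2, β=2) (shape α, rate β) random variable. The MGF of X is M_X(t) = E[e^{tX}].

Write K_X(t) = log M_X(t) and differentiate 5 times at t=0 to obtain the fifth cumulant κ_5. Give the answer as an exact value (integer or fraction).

κ_5 = K^(5)(0) = 3/2

M_X(t) = 4/(2 - t)^2
K_X(t) = log M_X(t) = -2*log(2 - t) + 2*log(2)
K^(5)(t) = -48/(t^5 - 10*t^4 + 40*t^3 - 80*t^2 + 80*t - 32)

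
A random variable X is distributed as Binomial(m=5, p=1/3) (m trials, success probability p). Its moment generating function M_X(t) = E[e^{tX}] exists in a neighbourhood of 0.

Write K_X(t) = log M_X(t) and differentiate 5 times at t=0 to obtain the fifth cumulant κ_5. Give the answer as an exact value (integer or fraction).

M_X(t) = (e^(t)/3 + 2/3)^5
K_X(t) = log M_X(t) = 5*log(e^(t)/3 + 2/3)
D^5[K](t) = (-10*e^(4*t) + 220*e^(3*t) - 440*e^(2*t) + 80*e^(t))/(e^(5*t) + 10*e^(4*t) + 40*e^(3*t) + 80*e^(2*t) + 80*e^(t) + 32)

κ_5 = D^5[K](0) = -50/81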